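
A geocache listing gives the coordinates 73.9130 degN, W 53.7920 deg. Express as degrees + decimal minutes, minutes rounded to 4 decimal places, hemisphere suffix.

73° 54.7800′ N, 53° 47.5200′ W

Lat: fractional part 0.913000 → 54.780000 minutes
Lon: minutes = (53.792000 − 53) × 60 = 47.520000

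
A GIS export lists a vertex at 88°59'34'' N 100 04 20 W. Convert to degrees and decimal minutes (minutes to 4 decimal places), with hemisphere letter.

φ: 59 + 34/60 = 59.566667′
λ: 4 + 20/60 = 4.333333′

88° 59.5667′ N, 100° 4.3333′ W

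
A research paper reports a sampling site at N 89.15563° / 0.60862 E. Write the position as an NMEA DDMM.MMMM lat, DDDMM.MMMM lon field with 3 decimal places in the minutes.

8909.338,N / 00036.517,E

φ: 89° + 0.155630 × 60 = 89° 9.33780′
Lon: 0° + 0.608620 × 60 = 0° 36.51720′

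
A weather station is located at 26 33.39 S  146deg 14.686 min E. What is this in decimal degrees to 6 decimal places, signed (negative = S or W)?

φ: 26 + 33.39/60 = 26.5565000
hemisphere S, so the sign is −
Longitude: 14.686′ = 0.244767°; total 146.2447667
E → positive

-26.556500, 146.244767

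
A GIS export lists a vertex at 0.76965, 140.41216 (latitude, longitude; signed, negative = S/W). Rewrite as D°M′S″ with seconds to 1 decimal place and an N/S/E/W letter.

Lat: whole degrees 0; 46.17900′ → 46′ and 10.740″
Longitude: whole degrees 140; 24.72960′ → 24′ and 43.776″

0°46′10.7″ N, 140°24′43.8″ E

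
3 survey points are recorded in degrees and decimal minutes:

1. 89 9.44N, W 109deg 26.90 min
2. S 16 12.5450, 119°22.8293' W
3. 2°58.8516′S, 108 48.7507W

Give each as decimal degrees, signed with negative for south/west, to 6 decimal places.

Point 1:
  Lat: 89 + 9.44/60 = 89.1573333
  N → positive
  Lon: 26.9′ = 0.448333°; total 109.4483333
  W → negative
Point 2:
  Lat: 12.545′ = 0.209083°; total 16.2090833
  hemisphere S, so the sign is −
  Longitude: 22.8293′ = 0.380488°; total 119.3804883
  hemisphere W, so the sign is −
Point 3:
  Latitude: 2 + 58.8516/60 = 2.9808600
  S → negative
  Longitude: 48.7507′ = 0.812512°; total 108.8125117
  W → negative

1. 89.157333, -109.448333
2. -16.209083, -119.380488
3. -2.980860, -108.812512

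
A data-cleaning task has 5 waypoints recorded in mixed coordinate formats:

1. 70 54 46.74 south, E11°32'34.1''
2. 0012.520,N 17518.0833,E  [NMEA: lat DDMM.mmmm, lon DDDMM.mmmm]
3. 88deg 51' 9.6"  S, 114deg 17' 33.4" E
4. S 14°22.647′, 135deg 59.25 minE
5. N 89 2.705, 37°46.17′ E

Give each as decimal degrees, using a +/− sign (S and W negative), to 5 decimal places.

1. -70.91298, 11.54281
2. 0.20867, 175.30139
3. -88.85267, 114.29261
4. -14.37745, 135.98750
5. 89.04508, 37.76950

Point 1:
  Latitude: 70° + 54/60 + 46.74/3600 = 70 + 0.900000 + 0.012983 = 70.912983
  S ⇒ negate
  Lon: 32′ + 34.1″ = 32.56833′; 11 + 32.56833/60 = 11.542806
  E → positive
Point 2:
  φ: degrees = first 2 digits = 0, minutes = 12.52; 0 + 12.52/60 = 0.208667
  N ⇒ keep positive
  λ: split at 3 digits → 175° and 18.0833′; 175 + 18.0833/60 = 175.301388
  E → positive
Point 3:
  Lat: 88° + 51/60 + 9.6/3600 = 88 + 0.850000 + 0.002667 = 88.852667
  S ⇒ negate
  Longitude: 114° + 17/60 + 33.4/3600 = 114 + 0.283333 + 0.009278 = 114.292611
  E ⇒ keep positive
Point 4:
  φ: 14 + 22.647/60 = 14.377450
  S ⇒ negate
  Longitude: 59.25′ = 0.987500°; total 135.987500
  E ⇒ keep positive
Point 5:
  Latitude: 89 + 2.705/60 = 89.045083
  N ⇒ keep positive
  Lon: 46.17′ = 0.769500°; total 37.769500
  E → positive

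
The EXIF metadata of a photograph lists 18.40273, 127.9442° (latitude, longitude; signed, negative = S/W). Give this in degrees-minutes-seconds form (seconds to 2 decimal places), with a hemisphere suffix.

18°24′9.83″ N, 127°56′39.12″ E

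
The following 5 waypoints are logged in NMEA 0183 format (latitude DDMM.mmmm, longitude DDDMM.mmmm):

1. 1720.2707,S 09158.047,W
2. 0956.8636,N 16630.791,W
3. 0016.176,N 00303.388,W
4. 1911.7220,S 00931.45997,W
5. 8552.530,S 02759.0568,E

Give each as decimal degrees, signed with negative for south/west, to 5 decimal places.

1. -17.33785, -91.96745
2. 9.94773, -166.51318
3. 0.26960, -3.05647
4. -19.19537, -9.52433
5. -85.87550, 27.98428

Point 1:
  Latitude: degrees = first 2 digits = 17, minutes = 20.2707; 17 + 20.2707/60 = 17.337845
  hemisphere S, so the sign is −
  Longitude: split at 3 digits → 091° and 58.047′; 91 + 58.047/60 = 91.967450
  hemisphere W, so the sign is −
Point 2:
  Lat: split at 2 digits → 09° and 56.8636′; 9 + 56.8636/60 = 9.947727
  N → positive
  λ: degrees = first 3 digits = 166, minutes = 30.791; 166 + 30.791/60 = 166.513183
  W ⇒ negate
Point 3:
  Latitude: split at 2 digits → 00° and 16.176′; 0 + 16.176/60 = 0.269600
  N → positive
  Lon: split at 3 digits → 003° and 3.388′; 3 + 3.388/60 = 3.056467
  W ⇒ negate
Point 4:
  Lat: split at 2 digits → 19° and 11.722′; 19 + 11.722/60 = 19.195367
  hemisphere S, so the sign is −
  Longitude: split at 3 digits → 009° and 31.45997′; 9 + 31.45997/60 = 9.524333
  hemisphere W, so the sign is −
Point 5:
  Lat: split at 2 digits → 85° and 52.53′; 85 + 52.53/60 = 85.875500
  S → negative
  Longitude: degrees = first 3 digits = 27, minutes = 59.0568; 27 + 59.0568/60 = 27.984280
  E ⇒ keep positive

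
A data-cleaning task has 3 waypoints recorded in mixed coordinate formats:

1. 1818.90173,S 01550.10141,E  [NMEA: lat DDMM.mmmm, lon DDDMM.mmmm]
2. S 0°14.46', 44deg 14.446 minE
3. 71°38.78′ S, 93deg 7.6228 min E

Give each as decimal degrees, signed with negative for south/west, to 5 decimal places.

1. -18.31503, 15.83502
2. -0.24100, 44.24077
3. -71.64633, 93.12705

Point 1:
  φ: degrees = first 2 digits = 18, minutes = 18.90173; 18 + 18.90173/60 = 18.315029
  S → negative
  Longitude: split at 3 digits → 015° and 50.10141′; 15 + 50.10141/60 = 15.835024
  E → positive
Point 2:
  Lat: 14.46′ = 0.241000°; total 0.241000
  S ⇒ negate
  Lon: 44 + 14.446/60 = 44.240767
  E → positive
Point 3:
  Latitude: 71 + 38.78/60 = 71.646333
  S ⇒ negate
  λ: 7.6228′ = 0.127047°; total 93.127047
  E → positive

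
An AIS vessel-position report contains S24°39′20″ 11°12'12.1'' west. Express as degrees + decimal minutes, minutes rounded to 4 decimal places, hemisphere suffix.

24° 39.3333′ S, 11° 12.2017′ W

Lat: 39 + 20/60 = 39.333333′
Longitude: seconds/60 = 0.20167; minutes = 12 + 0.20167 = 12.201667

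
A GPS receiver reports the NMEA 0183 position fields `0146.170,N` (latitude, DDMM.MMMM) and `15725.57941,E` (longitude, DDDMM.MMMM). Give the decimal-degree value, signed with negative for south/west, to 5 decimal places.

Lat: split at 2 digits → 01° and 46.17′; 1 + 46.17/60 = 1.769500
N ⇒ keep positive
λ: degrees = first 3 digits = 157, minutes = 25.57941; 157 + 25.57941/60 = 157.426324
E ⇒ keep positive

1.76950, 157.42632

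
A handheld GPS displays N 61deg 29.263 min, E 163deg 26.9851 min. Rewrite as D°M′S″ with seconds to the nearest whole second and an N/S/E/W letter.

61°29′16″ N, 163°26′59″ E

Latitude: 29.26300′ → 29′ and 0.26300 × 60 = 15.78″
λ: fractional minutes 0.98510 × 60 = 59.11″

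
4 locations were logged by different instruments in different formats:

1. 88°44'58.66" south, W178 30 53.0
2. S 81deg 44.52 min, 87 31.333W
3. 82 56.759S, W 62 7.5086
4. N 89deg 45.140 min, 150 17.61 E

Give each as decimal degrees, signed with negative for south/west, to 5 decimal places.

Point 1:
  Latitude: 44′ + 58.66″ = 44.97767′; 88 + 44.97767/60 = 88.749628
  S ⇒ negate
  Longitude: 178 + 30/60 + 53/3600 = 178.514722
  W → negative
Point 2:
  φ: 44.52′ = 0.742000°; total 81.742000
  hemisphere S, so the sign is −
  λ: 87 + 31.333/60 = 87.522217
  hemisphere W, so the sign is −
Point 3:
  φ: 82 + 56.759/60 = 82.945983
  hemisphere S, so the sign is −
  Lon: 62 + 7.5086/60 = 62.125143
  W → negative
Point 4:
  Lat: 89 + 45.14/60 = 89.752333
  N → positive
  Longitude: 17.61′ = 0.293500°; total 150.293500
  E → positive

1. -88.74963, -178.51472
2. -81.74200, -87.52222
3. -82.94598, -62.12514
4. 89.75233, 150.29350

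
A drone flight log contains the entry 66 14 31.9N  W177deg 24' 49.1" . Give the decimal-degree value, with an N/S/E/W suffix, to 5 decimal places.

66.24219° N, 177.41364° W

Lat: 14′ + 31.9″ = 14.53167′; 66 + 14.53167/60 = 66.242194
Longitude: 177 + 24/60 + 49.1/3600 = 177.413639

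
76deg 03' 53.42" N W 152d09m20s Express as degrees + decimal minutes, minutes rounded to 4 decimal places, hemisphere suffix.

76° 3.8903′ N, 152° 9.3333′ W

φ: seconds/60 = 0.89033; minutes = 3 + 0.89033 = 3.890333
Longitude: seconds/60 = 0.33333; minutes = 9 + 0.33333 = 9.333333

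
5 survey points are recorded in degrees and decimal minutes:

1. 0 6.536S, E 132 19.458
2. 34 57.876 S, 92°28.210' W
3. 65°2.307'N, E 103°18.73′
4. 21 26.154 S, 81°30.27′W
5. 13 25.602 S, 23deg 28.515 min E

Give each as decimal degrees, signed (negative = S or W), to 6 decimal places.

1. -0.108933, 132.324300
2. -34.964600, -92.470167
3. 65.038450, 103.312167
4. -21.435900, -81.504500
5. -13.426700, 23.475250

Point 1:
  φ: 0 + 6.536/60 = 0.1089333
  hemisphere S, so the sign is −
  Lon: 132 + 19.458/60 = 132.3243000
  E → positive
Point 2:
  φ: 34 + 57.876/60 = 34.9646000
  S → negative
  λ: 92 + 28.21/60 = 92.4701667
  W → negative
Point 3:
  Latitude: 2.307′ = 0.038450°; total 65.0384500
  N → positive
  Lon: 18.73′ = 0.312167°; total 103.3121667
  E ⇒ keep positive
Point 4:
  Latitude: 26.154′ = 0.435900°; total 21.4359000
  S ⇒ negate
  Longitude: 30.27′ = 0.504500°; total 81.5045000
  W ⇒ negate
Point 5:
  φ: 13 + 25.602/60 = 13.4267000
  S ⇒ negate
  λ: 28.515′ = 0.475250°; total 23.4752500
  E → positive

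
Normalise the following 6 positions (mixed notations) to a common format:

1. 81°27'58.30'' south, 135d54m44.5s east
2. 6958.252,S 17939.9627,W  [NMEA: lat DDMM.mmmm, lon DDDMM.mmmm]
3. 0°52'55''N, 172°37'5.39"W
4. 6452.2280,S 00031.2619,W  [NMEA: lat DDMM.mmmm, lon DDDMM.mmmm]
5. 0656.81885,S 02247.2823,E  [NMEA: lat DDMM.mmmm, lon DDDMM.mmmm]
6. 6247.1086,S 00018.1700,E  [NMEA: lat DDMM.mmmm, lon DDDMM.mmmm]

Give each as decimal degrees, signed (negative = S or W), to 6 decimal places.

1. -81.466194, 135.912361
2. -69.970867, -179.666045
3. 0.881944, -172.618164
4. -64.870467, -0.521032
5. -6.946981, 22.788038
6. -62.785143, 0.302833

Point 1:
  Lat: 81° + 27/60 + 58.3/3600 = 81 + 0.450000 + 0.016194 = 81.4661944
  hemisphere S, so the sign is −
  λ: 135° + 54/60 + 44.5/3600 = 135 + 0.900000 + 0.012361 = 135.9123611
  E → positive
Point 2:
  φ: degrees = first 2 digits = 69, minutes = 58.252; 69 + 58.252/60 = 69.9708667
  hemisphere S, so the sign is −
  Lon: split at 3 digits → 179° and 39.9627′; 179 + 39.9627/60 = 179.6660450
  hemisphere W, so the sign is −
Point 3:
  Lat: 52′ + 55″ = 52.91667′; 0 + 52.91667/60 = 0.8819444
  N ⇒ keep positive
  Longitude: 37′ + 5.39″ = 37.08983′; 172 + 37.08983/60 = 172.6181639
  W → negative
Point 4:
  Lat: split at 2 digits → 64° and 52.228′; 64 + 52.228/60 = 64.8704667
  hemisphere S, so the sign is −
  Lon: degrees = first 3 digits = 0, minutes = 31.2619; 0 + 31.2619/60 = 0.5210317
  W → negative
Point 5:
  φ: split at 2 digits → 06° and 56.81885′; 6 + 56.81885/60 = 6.9469808
  hemisphere S, so the sign is −
  Longitude: degrees = first 3 digits = 22, minutes = 47.2823; 22 + 47.2823/60 = 22.7880383
  E → positive
Point 6:
  Latitude: degrees = first 2 digits = 62, minutes = 47.1086; 62 + 47.1086/60 = 62.7851433
  hemisphere S, so the sign is −
  Lon: split at 3 digits → 000° and 18.17′; 0 + 18.17/60 = 0.3028333
  E ⇒ keep positive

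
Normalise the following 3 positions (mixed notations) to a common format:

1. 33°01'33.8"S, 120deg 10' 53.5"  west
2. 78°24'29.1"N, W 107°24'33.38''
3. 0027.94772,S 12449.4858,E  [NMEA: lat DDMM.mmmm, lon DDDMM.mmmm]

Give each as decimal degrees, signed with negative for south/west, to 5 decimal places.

Point 1:
  φ: 33° + 1/60 + 33.8/3600 = 33 + 0.016667 + 0.009389 = 33.026056
  S → negative
  Longitude: 10′ + 53.5″ = 10.89167′; 120 + 10.89167/60 = 120.181528
  hemisphere W, so the sign is −
Point 2:
  Latitude: 24′ + 29.1″ = 24.48500′; 78 + 24.48500/60 = 78.408083
  N → positive
  Lon: 107° + 24/60 + 33.38/3600 = 107 + 0.400000 + 0.009272 = 107.409272
  W ⇒ negate
Point 3:
  Lat: split at 2 digits → 00° and 27.94772′; 0 + 27.94772/60 = 0.465795
  hemisphere S, so the sign is −
  Longitude: degrees = first 3 digits = 124, minutes = 49.4858; 124 + 49.4858/60 = 124.824763
  E → positive

1. -33.02606, -120.18153
2. 78.40808, -107.40927
3. -0.46580, 124.82476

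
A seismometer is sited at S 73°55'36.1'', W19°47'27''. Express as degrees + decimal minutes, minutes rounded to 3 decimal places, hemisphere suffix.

73° 55.602′ S, 19° 47.450′ W

Latitude: 55 + 36.1/60 = 55.60167′
λ: 47 + 27/60 = 47.45000′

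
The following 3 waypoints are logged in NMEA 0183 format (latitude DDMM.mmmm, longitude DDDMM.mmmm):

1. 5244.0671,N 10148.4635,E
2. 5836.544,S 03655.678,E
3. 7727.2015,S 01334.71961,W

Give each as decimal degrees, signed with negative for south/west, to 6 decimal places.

1. 52.734452, 101.807725
2. -58.609067, 36.927967
3. -77.453358, -13.578660

Point 1:
  Latitude: degrees = first 2 digits = 52, minutes = 44.0671; 52 + 44.0671/60 = 52.7344517
  N → positive
  Longitude: split at 3 digits → 101° and 48.4635′; 101 + 48.4635/60 = 101.8077250
  E ⇒ keep positive
Point 2:
  φ: split at 2 digits → 58° and 36.544′; 58 + 36.544/60 = 58.6090667
  hemisphere S, so the sign is −
  Longitude: split at 3 digits → 036° and 55.678′; 36 + 55.678/60 = 36.9279667
  E → positive
Point 3:
  φ: split at 2 digits → 77° and 27.2015′; 77 + 27.2015/60 = 77.4533583
  S ⇒ negate
  Longitude: split at 3 digits → 013° and 34.71961′; 13 + 34.71961/60 = 13.5786602
  hemisphere W, so the sign is −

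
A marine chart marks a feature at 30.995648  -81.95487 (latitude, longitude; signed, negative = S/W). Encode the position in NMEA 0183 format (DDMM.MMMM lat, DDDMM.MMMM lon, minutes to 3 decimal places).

3059.739,N / 08157.292,W

Lat: 30° + 0.995648 × 60 = 30° 59.73888′
Longitude is negative → W; |value| = 81.954870
Longitude: 81° + 0.954870 × 60 = 81° 57.29220′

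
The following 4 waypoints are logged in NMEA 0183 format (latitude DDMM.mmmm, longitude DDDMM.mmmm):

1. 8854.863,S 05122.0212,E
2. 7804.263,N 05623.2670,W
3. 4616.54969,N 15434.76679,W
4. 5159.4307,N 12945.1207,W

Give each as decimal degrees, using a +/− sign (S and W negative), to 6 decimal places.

Point 1:
  Lat: degrees = first 2 digits = 88, minutes = 54.863; 88 + 54.863/60 = 88.9143833
  S ⇒ negate
  Longitude: split at 3 digits → 051° and 22.0212′; 51 + 22.0212/60 = 51.3670200
  E → positive
Point 2:
  Latitude: split at 2 digits → 78° and 4.263′; 78 + 4.263/60 = 78.0710500
  N ⇒ keep positive
  Lon: split at 3 digits → 056° and 23.267′; 56 + 23.267/60 = 56.3877833
  W ⇒ negate
Point 3:
  Lat: degrees = first 2 digits = 46, minutes = 16.54969; 46 + 16.54969/60 = 46.2758282
  N ⇒ keep positive
  Longitude: split at 3 digits → 154° and 34.76679′; 154 + 34.76679/60 = 154.5794465
  W → negative
Point 4:
  Lat: degrees = first 2 digits = 51, minutes = 59.4307; 51 + 59.4307/60 = 51.9905117
  N ⇒ keep positive
  Lon: degrees = first 3 digits = 129, minutes = 45.1207; 129 + 45.1207/60 = 129.7520117
  W → negative

1. -88.914383, 51.367020
2. 78.071050, -56.387783
3. 46.275828, -154.579447
4. 51.990512, -129.752012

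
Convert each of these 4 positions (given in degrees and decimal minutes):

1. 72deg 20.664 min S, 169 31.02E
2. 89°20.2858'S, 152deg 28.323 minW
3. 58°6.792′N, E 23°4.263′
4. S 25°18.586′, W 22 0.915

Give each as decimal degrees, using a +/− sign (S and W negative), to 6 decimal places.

1. -72.344400, 169.517000
2. -89.338097, -152.472050
3. 58.113200, 23.071050
4. -25.309767, -22.015250

Point 1:
  φ: 20.664′ = 0.344400°; total 72.3444000
  S ⇒ negate
  λ: 31.02′ = 0.517000°; total 169.5170000
  E ⇒ keep positive
Point 2:
  Latitude: 20.2858′ = 0.338097°; total 89.3380967
  S → negative
  Longitude: 152 + 28.323/60 = 152.4720500
  W → negative
Point 3:
  Latitude: 6.792′ = 0.113200°; total 58.1132000
  N ⇒ keep positive
  λ: 23 + 4.263/60 = 23.0710500
  E ⇒ keep positive
Point 4:
  Latitude: 18.586′ = 0.309767°; total 25.3097667
  hemisphere S, so the sign is −
  Lon: 22 + 0.915/60 = 22.0152500
  hemisphere W, so the sign is −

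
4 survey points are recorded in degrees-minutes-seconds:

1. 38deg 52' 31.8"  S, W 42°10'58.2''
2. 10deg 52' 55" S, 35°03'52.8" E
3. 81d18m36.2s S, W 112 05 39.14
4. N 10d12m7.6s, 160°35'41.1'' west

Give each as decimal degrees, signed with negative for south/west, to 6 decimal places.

Point 1:
  Lat: 52′ + 31.8″ = 52.53000′; 38 + 52.53000/60 = 38.8755000
  hemisphere S, so the sign is −
  λ: 42 + 10/60 + 58.2/3600 = 42.1828333
  hemisphere W, so the sign is −
Point 2:
  φ: 52′ + 55″ = 52.91667′; 10 + 52.91667/60 = 10.8819444
  S ⇒ negate
  Lon: 35° + 3/60 + 52.8/3600 = 35 + 0.050000 + 0.014667 = 35.0646667
  E → positive
Point 3:
  Latitude: 81 + 18/60 + 36.2/3600 = 81.3100556
  S → negative
  Lon: 112° + 5/60 + 39.14/3600 = 112 + 0.083333 + 0.010872 = 112.0942056
  W ⇒ negate
Point 4:
  Lat: 10 + 12/60 + 7.6/3600 = 10.2021111
  N → positive
  λ: 160° + 35/60 + 41.1/3600 = 160 + 0.583333 + 0.011417 = 160.5947500
  W → negative

1. -38.875500, -42.182833
2. -10.881944, 35.064667
3. -81.310056, -112.094206
4. 10.202111, -160.594750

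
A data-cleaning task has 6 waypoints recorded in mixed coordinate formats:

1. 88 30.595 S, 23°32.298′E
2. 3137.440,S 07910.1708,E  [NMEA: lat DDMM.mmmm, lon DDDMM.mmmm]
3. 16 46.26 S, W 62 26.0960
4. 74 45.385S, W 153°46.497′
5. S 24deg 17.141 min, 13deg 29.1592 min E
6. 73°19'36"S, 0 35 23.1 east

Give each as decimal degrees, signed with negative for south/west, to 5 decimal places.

1. -88.50992, 23.53830
2. -31.62400, 79.16951
3. -16.77100, -62.43493
4. -74.75642, -153.77495
5. -24.28568, 13.48599
6. -73.32667, 0.58975

Point 1:
  Lat: 30.595′ = 0.509917°; total 88.509917
  S ⇒ negate
  Lon: 32.298′ = 0.538300°; total 23.538300
  E → positive
Point 2:
  Latitude: degrees = first 2 digits = 31, minutes = 37.44; 31 + 37.44/60 = 31.624000
  S ⇒ negate
  λ: degrees = first 3 digits = 79, minutes = 10.1708; 79 + 10.1708/60 = 79.169513
  E → positive
Point 3:
  φ: 46.26′ = 0.771000°; total 16.771000
  S → negative
  Longitude: 26.096′ = 0.434933°; total 62.434933
  W ⇒ negate
Point 4:
  φ: 45.385′ = 0.756417°; total 74.756417
  hemisphere S, so the sign is −
  Longitude: 46.497′ = 0.774950°; total 153.774950
  W ⇒ negate
Point 5:
  Lat: 17.141′ = 0.285683°; total 24.285683
  S → negative
  Lon: 29.1592′ = 0.485987°; total 13.485987
  E ⇒ keep positive
Point 6:
  Latitude: 73 + 19/60 + 36/3600 = 73.326667
  S ⇒ negate
  Longitude: 0 + 35/60 + 23.1/3600 = 0.589750
  E ⇒ keep positive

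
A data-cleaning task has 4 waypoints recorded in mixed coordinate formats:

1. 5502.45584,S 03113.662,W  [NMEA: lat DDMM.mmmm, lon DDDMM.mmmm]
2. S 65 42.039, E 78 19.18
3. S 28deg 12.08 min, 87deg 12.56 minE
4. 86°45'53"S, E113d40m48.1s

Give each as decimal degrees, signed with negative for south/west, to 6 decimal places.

1. -55.040931, -31.227700
2. -65.700650, 78.319667
3. -28.201333, 87.209333
4. -86.764722, 113.680028

Point 1:
  Latitude: split at 2 digits → 55° and 2.45584′; 55 + 2.45584/60 = 55.0409307
  S ⇒ negate
  λ: split at 3 digits → 031° and 13.662′; 31 + 13.662/60 = 31.2277000
  W → negative
Point 2:
  Latitude: 42.039′ = 0.700650°; total 65.7006500
  S → negative
  Longitude: 19.18′ = 0.319667°; total 78.3196667
  E ⇒ keep positive
Point 3:
  φ: 28 + 12.08/60 = 28.2013333
  hemisphere S, so the sign is −
  Lon: 12.56′ = 0.209333°; total 87.2093333
  E ⇒ keep positive
Point 4:
  Latitude: 86 + 45/60 + 53/3600 = 86.7647222
  S ⇒ negate
  λ: 113° + 40/60 + 48.1/3600 = 113 + 0.666667 + 0.013361 = 113.6800278
  E ⇒ keep positive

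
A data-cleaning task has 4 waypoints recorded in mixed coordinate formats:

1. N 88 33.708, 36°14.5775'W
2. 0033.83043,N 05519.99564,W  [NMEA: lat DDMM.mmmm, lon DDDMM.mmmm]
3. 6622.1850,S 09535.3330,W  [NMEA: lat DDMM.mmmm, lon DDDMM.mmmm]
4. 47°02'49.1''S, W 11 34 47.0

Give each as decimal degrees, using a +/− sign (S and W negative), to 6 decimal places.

1. 88.561800, -36.242958
2. 0.563841, -55.333261
3. -66.369750, -95.588883
4. -47.046972, -11.579722

Point 1:
  Lat: 33.708′ = 0.561800°; total 88.5618000
  N ⇒ keep positive
  Longitude: 14.5775′ = 0.242958°; total 36.2429583
  W ⇒ negate
Point 2:
  φ: split at 2 digits → 00° and 33.83043′; 0 + 33.83043/60 = 0.5638405
  N ⇒ keep positive
  Longitude: degrees = first 3 digits = 55, minutes = 19.99564; 55 + 19.99564/60 = 55.3332607
  hemisphere W, so the sign is −
Point 3:
  φ: degrees = first 2 digits = 66, minutes = 22.185; 66 + 22.185/60 = 66.3697500
  S → negative
  Longitude: degrees = first 3 digits = 95, minutes = 35.333; 95 + 35.333/60 = 95.5888833
  W ⇒ negate
Point 4:
  φ: 47° + 2/60 + 49.1/3600 = 47 + 0.033333 + 0.013639 = 47.0469722
  S → negative
  λ: 11 + 34/60 + 47/3600 = 11.5797222
  hemisphere W, so the sign is −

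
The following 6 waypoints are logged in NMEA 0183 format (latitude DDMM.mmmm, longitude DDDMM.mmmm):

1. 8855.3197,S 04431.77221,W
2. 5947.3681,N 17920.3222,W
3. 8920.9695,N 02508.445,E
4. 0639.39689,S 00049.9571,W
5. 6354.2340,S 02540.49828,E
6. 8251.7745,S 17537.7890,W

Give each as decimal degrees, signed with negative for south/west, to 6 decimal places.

1. -88.921995, -44.529537
2. 59.789468, -179.338703
3. 89.349492, 25.140750
4. -6.656615, -0.832618
5. -63.903900, 25.674971
6. -82.862908, -175.629817

Point 1:
  Lat: degrees = first 2 digits = 88, minutes = 55.3197; 88 + 55.3197/60 = 88.9219950
  hemisphere S, so the sign is −
  λ: split at 3 digits → 044° and 31.77221′; 44 + 31.77221/60 = 44.5295368
  W ⇒ negate
Point 2:
  Lat: degrees = first 2 digits = 59, minutes = 47.3681; 59 + 47.3681/60 = 59.7894683
  N ⇒ keep positive
  λ: degrees = first 3 digits = 179, minutes = 20.3222; 179 + 20.3222/60 = 179.3387033
  W ⇒ negate
Point 3:
  φ: degrees = first 2 digits = 89, minutes = 20.9695; 89 + 20.9695/60 = 89.3494917
  N → positive
  Longitude: split at 3 digits → 025° and 8.445′; 25 + 8.445/60 = 25.1407500
  E ⇒ keep positive
Point 4:
  Lat: degrees = first 2 digits = 6, minutes = 39.39689; 6 + 39.39689/60 = 6.6566148
  hemisphere S, so the sign is −
  Longitude: split at 3 digits → 000° and 49.9571′; 0 + 49.9571/60 = 0.8326183
  W → negative
Point 5:
  Latitude: degrees = first 2 digits = 63, minutes = 54.234; 63 + 54.234/60 = 63.9039000
  hemisphere S, so the sign is −
  Lon: degrees = first 3 digits = 25, minutes = 40.49828; 25 + 40.49828/60 = 25.6749713
  E ⇒ keep positive
Point 6:
  Lat: split at 2 digits → 82° and 51.7745′; 82 + 51.7745/60 = 82.8629083
  S ⇒ negate
  λ: split at 3 digits → 175° and 37.789′; 175 + 37.789/60 = 175.6298167
  W ⇒ negate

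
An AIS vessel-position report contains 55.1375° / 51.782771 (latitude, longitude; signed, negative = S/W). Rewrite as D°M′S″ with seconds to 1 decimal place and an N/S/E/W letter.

55°08′15.0″ N, 51°46′58.0″ E

Latitude: whole degrees 55; 8.25000′ → 8′ and 15.000″
Longitude: whole degrees 51; 46.96626′ → 46′ and 57.976″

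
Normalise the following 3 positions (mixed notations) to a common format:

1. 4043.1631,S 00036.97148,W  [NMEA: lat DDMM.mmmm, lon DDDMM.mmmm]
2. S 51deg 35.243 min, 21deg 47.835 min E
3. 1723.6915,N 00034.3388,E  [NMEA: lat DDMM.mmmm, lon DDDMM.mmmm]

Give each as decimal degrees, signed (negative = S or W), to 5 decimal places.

1. -40.71939, -0.61619
2. -51.58738, 21.79725
3. 17.39486, 0.57231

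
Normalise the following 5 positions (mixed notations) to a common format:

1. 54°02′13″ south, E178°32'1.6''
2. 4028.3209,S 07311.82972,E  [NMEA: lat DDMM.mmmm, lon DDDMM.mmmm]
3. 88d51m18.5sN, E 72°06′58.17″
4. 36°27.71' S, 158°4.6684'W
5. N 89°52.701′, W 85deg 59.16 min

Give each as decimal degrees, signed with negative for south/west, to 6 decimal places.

1. -54.036944, 178.533778
2. -40.472015, 73.197162
3. 88.855139, 72.116158
4. -36.461833, -158.077807
5. 89.878350, -85.986000

Point 1:
  Lat: 2′ + 13″ = 2.21667′; 54 + 2.21667/60 = 54.0369444
  hemisphere S, so the sign is −
  Lon: 32′ + 1.6″ = 32.02667′; 178 + 32.02667/60 = 178.5337778
  E ⇒ keep positive
Point 2:
  φ: split at 2 digits → 40° and 28.3209′; 40 + 28.3209/60 = 40.4720150
  S → negative
  Lon: split at 3 digits → 073° and 11.82972′; 73 + 11.82972/60 = 73.1971620
  E ⇒ keep positive
Point 3:
  Latitude: 88° + 51/60 + 18.5/3600 = 88 + 0.850000 + 0.005139 = 88.8551389
  N → positive
  Lon: 6′ + 58.17″ = 6.96950′; 72 + 6.96950/60 = 72.1161583
  E ⇒ keep positive
Point 4:
  Latitude: 27.71′ = 0.461833°; total 36.4618333
  S → negative
  Lon: 4.6684′ = 0.077807°; total 158.0778067
  hemisphere W, so the sign is −
Point 5:
  φ: 89 + 52.701/60 = 89.8783500
  N → positive
  Lon: 59.16′ = 0.986000°; total 85.9860000
  hemisphere W, so the sign is −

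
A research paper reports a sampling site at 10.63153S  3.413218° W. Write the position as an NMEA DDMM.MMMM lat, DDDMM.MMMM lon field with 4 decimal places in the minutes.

1037.8918,S / 00324.7931,W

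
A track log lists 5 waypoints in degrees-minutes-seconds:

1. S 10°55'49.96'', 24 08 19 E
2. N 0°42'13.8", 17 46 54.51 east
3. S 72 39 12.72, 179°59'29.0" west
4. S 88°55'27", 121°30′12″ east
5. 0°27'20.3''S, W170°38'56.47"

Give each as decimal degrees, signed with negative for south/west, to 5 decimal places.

1. -10.93054, 24.13861
2. 0.70383, 17.78181
3. -72.65353, -179.99139
4. -88.92417, 121.50333
5. -0.45564, -170.64902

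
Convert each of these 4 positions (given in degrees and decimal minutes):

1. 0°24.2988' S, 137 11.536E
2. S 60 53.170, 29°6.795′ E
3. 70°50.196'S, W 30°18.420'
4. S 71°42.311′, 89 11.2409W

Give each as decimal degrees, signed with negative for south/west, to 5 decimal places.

1. -0.40498, 137.19227
2. -60.88617, 29.11325
3. -70.83660, -30.30700
4. -71.70518, -89.18735

Point 1:
  Latitude: 0 + 24.2988/60 = 0.404980
  S ⇒ negate
  Lon: 137 + 11.536/60 = 137.192267
  E ⇒ keep positive
Point 2:
  Lat: 60 + 53.17/60 = 60.886167
  S ⇒ negate
  λ: 29 + 6.795/60 = 29.113250
  E → positive
Point 3:
  φ: 50.196′ = 0.836600°; total 70.836600
  hemisphere S, so the sign is −
  Lon: 30 + 18.42/60 = 30.307000
  hemisphere W, so the sign is −
Point 4:
  Lat: 71 + 42.311/60 = 71.705183
  S ⇒ negate
  Longitude: 89 + 11.2409/60 = 89.187348
  W ⇒ negate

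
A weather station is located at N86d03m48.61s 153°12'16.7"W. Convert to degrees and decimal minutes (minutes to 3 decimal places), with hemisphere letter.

86° 3.810′ N, 153° 12.278′ W

Lat: seconds/60 = 0.81017; minutes = 3 + 0.81017 = 3.81017
λ: 12 + 16.7/60 = 12.27833′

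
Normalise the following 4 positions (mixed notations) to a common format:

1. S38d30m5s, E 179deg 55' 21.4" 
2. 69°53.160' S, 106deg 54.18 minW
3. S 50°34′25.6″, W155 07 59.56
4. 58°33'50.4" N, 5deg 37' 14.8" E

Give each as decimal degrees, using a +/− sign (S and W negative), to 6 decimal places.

Point 1:
  φ: 38° + 30/60 + 5/3600 = 38 + 0.500000 + 0.001389 = 38.5013889
  S → negative
  λ: 55′ + 21.4″ = 55.35667′; 179 + 55.35667/60 = 179.9226111
  E ⇒ keep positive
Point 2:
  Lat: 53.16′ = 0.886000°; total 69.8860000
  hemisphere S, so the sign is −
  Longitude: 106 + 54.18/60 = 106.9030000
  hemisphere W, so the sign is −
Point 3:
  Lat: 50° + 34/60 + 25.6/3600 = 50 + 0.566667 + 0.007111 = 50.5737778
  hemisphere S, so the sign is −
  λ: 7′ + 59.56″ = 7.99267′; 155 + 7.99267/60 = 155.1332111
  W → negative
Point 4:
  φ: 58 + 33/60 + 50.4/3600 = 58.5640000
  N → positive
  Longitude: 37′ + 14.8″ = 37.24667′; 5 + 37.24667/60 = 5.6207778
  E ⇒ keep positive

1. -38.501389, 179.922611
2. -69.886000, -106.903000
3. -50.573778, -155.133211
4. 58.564000, 5.620778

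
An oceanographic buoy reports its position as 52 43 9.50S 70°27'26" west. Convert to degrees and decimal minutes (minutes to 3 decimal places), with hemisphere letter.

52° 43.158′ S, 70° 27.433′ W

Lat: 43 + 9.5/60 = 43.15833′
λ: 27 + 26/60 = 27.43333′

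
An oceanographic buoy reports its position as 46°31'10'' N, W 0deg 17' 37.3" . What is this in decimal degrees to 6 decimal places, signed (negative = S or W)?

φ: 31′ + 10″ = 31.16667′; 46 + 31.16667/60 = 46.5194444
N ⇒ keep positive
Lon: 0° + 17/60 + 37.3/3600 = 0 + 0.283333 + 0.010361 = 0.2936944
W → negative

46.519444, -0.293694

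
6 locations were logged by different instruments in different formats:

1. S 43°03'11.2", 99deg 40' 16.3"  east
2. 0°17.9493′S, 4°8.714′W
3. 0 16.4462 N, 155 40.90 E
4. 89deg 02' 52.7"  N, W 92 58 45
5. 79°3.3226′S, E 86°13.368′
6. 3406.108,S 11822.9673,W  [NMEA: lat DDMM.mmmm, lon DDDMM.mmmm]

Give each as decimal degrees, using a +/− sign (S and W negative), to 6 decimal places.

1. -43.053111, 99.671194
2. -0.299155, -4.145233
3. 0.274103, 155.681667
4. 89.047972, -92.979167
5. -79.055377, 86.222800
6. -34.101800, -118.382788

Point 1:
  Lat: 43 + 3/60 + 11.2/3600 = 43.0531111
  S → negative
  λ: 99° + 40/60 + 16.3/3600 = 99 + 0.666667 + 0.004528 = 99.6711944
  E ⇒ keep positive
Point 2:
  Latitude: 17.9493′ = 0.299155°; total 0.2991550
  S → negative
  Longitude: 8.714′ = 0.145233°; total 4.1452333
  W ⇒ negate
Point 3:
  Latitude: 0 + 16.4462/60 = 0.2741033
  N → positive
  Longitude: 40.9′ = 0.681667°; total 155.6816667
  E ⇒ keep positive
Point 4:
  Lat: 2′ + 52.7″ = 2.87833′; 89 + 2.87833/60 = 89.0479722
  N → positive
  Longitude: 92 + 58/60 + 45/3600 = 92.9791667
  W ⇒ negate
Point 5:
  Lat: 79 + 3.3226/60 = 79.0553767
  S → negative
  Longitude: 13.368′ = 0.222800°; total 86.2228000
  E ⇒ keep positive
Point 6:
  φ: degrees = first 2 digits = 34, minutes = 6.108; 34 + 6.108/60 = 34.1018000
  S → negative
  Longitude: split at 3 digits → 118° and 22.9673′; 118 + 22.9673/60 = 118.3827883
  hemisphere W, so the sign is −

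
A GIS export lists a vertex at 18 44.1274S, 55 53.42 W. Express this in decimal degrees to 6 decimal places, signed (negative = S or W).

Lat: 18 + 44.1274/60 = 18.7354567
S → negative
Lon: 53.42′ = 0.890333°; total 55.8903333
W → negative

-18.735457, -55.890333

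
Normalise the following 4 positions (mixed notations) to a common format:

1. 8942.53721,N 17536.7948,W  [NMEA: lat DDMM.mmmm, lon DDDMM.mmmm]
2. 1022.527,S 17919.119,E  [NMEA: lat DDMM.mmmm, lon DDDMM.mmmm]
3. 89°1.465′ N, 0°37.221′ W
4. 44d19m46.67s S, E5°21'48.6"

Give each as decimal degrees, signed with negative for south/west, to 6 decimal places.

1. 89.708954, -175.613247
2. -10.375450, 179.318650
3. 89.024417, -0.620350
4. -44.329631, 5.363500

Point 1:
  Latitude: degrees = first 2 digits = 89, minutes = 42.53721; 89 + 42.53721/60 = 89.7089535
  N ⇒ keep positive
  Lon: split at 3 digits → 175° and 36.7948′; 175 + 36.7948/60 = 175.6132467
  W → negative
Point 2:
  φ: degrees = first 2 digits = 10, minutes = 22.527; 10 + 22.527/60 = 10.3754500
  S → negative
  Longitude: degrees = first 3 digits = 179, minutes = 19.119; 179 + 19.119/60 = 179.3186500
  E ⇒ keep positive
Point 3:
  Lat: 89 + 1.465/60 = 89.0244167
  N → positive
  Longitude: 0 + 37.221/60 = 0.6203500
  W ⇒ negate
Point 4:
  Lat: 44 + 19/60 + 46.67/3600 = 44.3296306
  S ⇒ negate
  Lon: 5 + 21/60 + 48.6/3600 = 5.3635000
  E → positive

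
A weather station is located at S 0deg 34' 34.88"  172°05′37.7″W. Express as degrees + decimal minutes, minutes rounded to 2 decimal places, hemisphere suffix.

0° 34.58′ S, 172° 5.63′ W

Latitude: seconds/60 = 0.58133; minutes = 34 + 0.58133 = 34.5813
λ: 5 + 37.7/60 = 5.6283′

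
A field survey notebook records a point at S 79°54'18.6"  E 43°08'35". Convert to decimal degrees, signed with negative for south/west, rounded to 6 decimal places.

φ: 79° + 54/60 + 18.6/3600 = 79 + 0.900000 + 0.005167 = 79.9051667
hemisphere S, so the sign is −
Lon: 43° + 8/60 + 35/3600 = 43 + 0.133333 + 0.009722 = 43.1430556
E → positive

-79.905167, 43.143056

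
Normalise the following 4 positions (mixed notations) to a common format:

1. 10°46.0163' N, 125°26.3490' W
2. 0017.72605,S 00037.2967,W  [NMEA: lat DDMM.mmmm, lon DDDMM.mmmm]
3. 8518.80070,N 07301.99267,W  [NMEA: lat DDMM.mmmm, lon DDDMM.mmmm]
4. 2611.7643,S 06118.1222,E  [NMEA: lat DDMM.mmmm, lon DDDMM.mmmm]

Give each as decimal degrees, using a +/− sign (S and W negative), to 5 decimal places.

Point 1:
  φ: 46.0163′ = 0.766938°; total 10.766938
  N → positive
  λ: 125 + 26.349/60 = 125.439150
  hemisphere W, so the sign is −
Point 2:
  Latitude: degrees = first 2 digits = 0, minutes = 17.72605; 0 + 17.72605/60 = 0.295434
  S → negative
  Longitude: split at 3 digits → 000° and 37.2967′; 0 + 37.2967/60 = 0.621612
  W → negative
Point 3:
  φ: split at 2 digits → 85° and 18.8007′; 85 + 18.8007/60 = 85.313345
  N → positive
  λ: degrees = first 3 digits = 73, minutes = 1.99267; 73 + 1.99267/60 = 73.033211
  W → negative
Point 4:
  Lat: degrees = first 2 digits = 26, minutes = 11.7643; 26 + 11.7643/60 = 26.196072
  S ⇒ negate
  Longitude: degrees = first 3 digits = 61, minutes = 18.1222; 61 + 18.1222/60 = 61.302037
  E → positive

1. 10.76694, -125.43915
2. -0.29543, -0.62161
3. 85.31335, -73.03321
4. -26.19607, 61.30204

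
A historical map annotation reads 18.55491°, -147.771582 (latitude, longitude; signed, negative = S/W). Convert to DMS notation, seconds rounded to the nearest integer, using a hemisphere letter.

18°33′18″ N, 147°46′18″ W

φ: 0.554910 × 60 = 33.29460′ → 33′, remainder × 60 = 17.68″
Longitude is negative → W; |value| = 147.771582
λ: whole degrees 147; 46.29492′ → 46′ and 17.70″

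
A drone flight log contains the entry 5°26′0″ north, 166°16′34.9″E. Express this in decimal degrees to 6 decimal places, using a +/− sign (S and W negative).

φ: 5° + 26/60 + 0/3600 = 5 + 0.433333 + 0.000000 = 5.4333333
N → positive
Longitude: 166 + 16/60 + 34.9/3600 = 166.2763611
E → positive

5.433333, 166.276361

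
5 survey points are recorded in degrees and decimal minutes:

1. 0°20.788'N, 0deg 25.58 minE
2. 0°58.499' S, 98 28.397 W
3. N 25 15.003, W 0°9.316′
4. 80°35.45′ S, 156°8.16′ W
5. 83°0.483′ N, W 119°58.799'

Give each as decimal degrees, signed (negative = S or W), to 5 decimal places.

Point 1:
  Lat: 20.788′ = 0.346467°; total 0.346467
  N ⇒ keep positive
  Longitude: 0 + 25.58/60 = 0.426333
  E → positive
Point 2:
  Latitude: 58.499′ = 0.974983°; total 0.974983
  S → negative
  Lon: 98 + 28.397/60 = 98.473283
  W ⇒ negate
Point 3:
  Latitude: 25 + 15.003/60 = 25.250050
  N → positive
  Lon: 9.316′ = 0.155267°; total 0.155267
  W ⇒ negate
Point 4:
  φ: 35.45′ = 0.590833°; total 80.590833
  S → negative
  Lon: 156 + 8.16/60 = 156.136000
  W → negative
Point 5:
  Lat: 83 + 0.483/60 = 83.008050
  N ⇒ keep positive
  λ: 58.799′ = 0.979983°; total 119.979983
  W → negative

1. 0.34647, 0.42633
2. -0.97498, -98.47328
3. 25.25005, -0.15527
4. -80.59083, -156.13600
5. 83.00805, -119.97998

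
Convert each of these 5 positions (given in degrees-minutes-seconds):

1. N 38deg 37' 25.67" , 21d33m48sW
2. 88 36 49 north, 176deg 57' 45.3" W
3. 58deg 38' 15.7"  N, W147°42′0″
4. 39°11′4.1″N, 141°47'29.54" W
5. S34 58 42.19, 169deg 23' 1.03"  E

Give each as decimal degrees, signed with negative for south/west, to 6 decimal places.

1. 38.623797, -21.563333
2. 88.613611, -176.962583
3. 58.637694, -147.700000
4. 39.184472, -141.791539
5. -34.978386, 169.383619

Point 1:
  Lat: 37′ + 25.67″ = 37.42783′; 38 + 37.42783/60 = 38.6237972
  N → positive
  Longitude: 21° + 33/60 + 48/3600 = 21 + 0.550000 + 0.013333 = 21.5633333
  hemisphere W, so the sign is −
Point 2:
  φ: 88° + 36/60 + 49/3600 = 88 + 0.600000 + 0.013611 = 88.6136111
  N ⇒ keep positive
  Longitude: 176 + 57/60 + 45.3/3600 = 176.9625833
  W ⇒ negate
Point 3:
  Latitude: 38′ + 15.7″ = 38.26167′; 58 + 38.26167/60 = 58.6376944
  N → positive
  λ: 147 + 42/60 + 0/3600 = 147.7000000
  W ⇒ negate
Point 4:
  Latitude: 11′ + 4.1″ = 11.06833′; 39 + 11.06833/60 = 39.1844722
  N → positive
  λ: 141° + 47/60 + 29.54/3600 = 141 + 0.783333 + 0.008206 = 141.7915389
  hemisphere W, so the sign is −
Point 5:
  φ: 34° + 58/60 + 42.19/3600 = 34 + 0.966667 + 0.011719 = 34.9783861
  S ⇒ negate
  Lon: 23′ + 1.03″ = 23.01717′; 169 + 23.01717/60 = 169.3836194
  E ⇒ keep positive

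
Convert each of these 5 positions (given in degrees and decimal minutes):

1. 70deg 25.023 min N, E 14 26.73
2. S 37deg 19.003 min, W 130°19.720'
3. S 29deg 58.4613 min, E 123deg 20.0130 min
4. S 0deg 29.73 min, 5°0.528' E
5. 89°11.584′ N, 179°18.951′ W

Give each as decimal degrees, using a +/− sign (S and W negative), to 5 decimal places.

Point 1:
  Latitude: 70 + 25.023/60 = 70.417050
  N ⇒ keep positive
  Lon: 26.73′ = 0.445500°; total 14.445500
  E ⇒ keep positive
Point 2:
  φ: 37 + 19.003/60 = 37.316717
  hemisphere S, so the sign is −
  Lon: 130 + 19.72/60 = 130.328667
  W → negative
Point 3:
  Lat: 58.4613′ = 0.974355°; total 29.974355
  S → negative
  Lon: 123 + 20.013/60 = 123.333550
  E ⇒ keep positive
Point 4:
  Lat: 0 + 29.73/60 = 0.495500
  hemisphere S, so the sign is −
  Longitude: 0.528′ = 0.008800°; total 5.008800
  E ⇒ keep positive
Point 5:
  Latitude: 89 + 11.584/60 = 89.193067
  N → positive
  Longitude: 18.951′ = 0.315850°; total 179.315850
  hemisphere W, so the sign is −

1. 70.41705, 14.44550
2. -37.31672, -130.32867
3. -29.97436, 123.33355
4. -0.49550, 5.00880
5. 89.19307, -179.31585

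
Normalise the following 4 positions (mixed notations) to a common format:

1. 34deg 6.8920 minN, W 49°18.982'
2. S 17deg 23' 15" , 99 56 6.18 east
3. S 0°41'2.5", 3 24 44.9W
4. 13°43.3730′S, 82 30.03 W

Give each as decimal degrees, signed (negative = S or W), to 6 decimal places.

Point 1:
  Latitude: 6.892′ = 0.114867°; total 34.1148667
  N → positive
  Lon: 49 + 18.982/60 = 49.3163667
  W → negative
Point 2:
  Latitude: 17 + 23/60 + 15/3600 = 17.3875000
  S → negative
  Lon: 56′ + 6.18″ = 56.10300′; 99 + 56.10300/60 = 99.9350500
  E ⇒ keep positive
Point 3:
  φ: 0 + 41/60 + 2.5/3600 = 0.6840278
  S ⇒ negate
  Lon: 3° + 24/60 + 44.9/3600 = 3 + 0.400000 + 0.012472 = 3.4124722
  hemisphere W, so the sign is −
Point 4:
  Latitude: 43.373′ = 0.722883°; total 13.7228833
  S ⇒ negate
  Lon: 30.03′ = 0.500500°; total 82.5005000
  W → negative

1. 34.114867, -49.316367
2. -17.387500, 99.935050
3. -0.684028, -3.412472
4. -13.722883, -82.500500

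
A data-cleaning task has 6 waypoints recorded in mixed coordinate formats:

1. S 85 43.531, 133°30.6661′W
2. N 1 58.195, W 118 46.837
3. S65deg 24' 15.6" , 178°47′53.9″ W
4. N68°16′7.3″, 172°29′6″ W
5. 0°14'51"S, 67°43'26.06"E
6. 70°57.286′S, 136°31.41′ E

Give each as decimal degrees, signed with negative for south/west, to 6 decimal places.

1. -85.725517, -133.511102
2. 1.969917, -118.780617
3. -65.404333, -178.798306
4. 68.268694, -172.485000
5. -0.247500, 67.723906
6. -70.954767, 136.523500

Point 1:
  Lat: 43.531′ = 0.725517°; total 85.7255167
  S ⇒ negate
  Longitude: 30.6661′ = 0.511102°; total 133.5111017
  W → negative
Point 2:
  Lat: 1 + 58.195/60 = 1.9699167
  N → positive
  Lon: 46.837′ = 0.780617°; total 118.7806167
  W ⇒ negate
Point 3:
  φ: 24′ + 15.6″ = 24.26000′; 65 + 24.26000/60 = 65.4043333
  S ⇒ negate
  Lon: 178 + 47/60 + 53.9/3600 = 178.7983056
  W → negative
Point 4:
  Latitude: 16′ + 7.3″ = 16.12167′; 68 + 16.12167/60 = 68.2686944
  N ⇒ keep positive
  Lon: 172° + 29/60 + 6/3600 = 172 + 0.483333 + 0.001667 = 172.4850000
  W → negative
Point 5:
  Lat: 14′ + 51″ = 14.85000′; 0 + 14.85000/60 = 0.2475000
  S ⇒ negate
  Lon: 67 + 43/60 + 26.06/3600 = 67.7239056
  E → positive
Point 6:
  φ: 57.286′ = 0.954767°; total 70.9547667
  S ⇒ negate
  λ: 136 + 31.41/60 = 136.5235000
  E → positive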